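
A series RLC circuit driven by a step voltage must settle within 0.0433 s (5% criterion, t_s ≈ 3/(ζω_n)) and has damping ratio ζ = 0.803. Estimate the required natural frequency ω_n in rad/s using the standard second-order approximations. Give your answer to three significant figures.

Rearranging t_s ≈ 3/(ζω_n) gives ω_n = 3/(ζ·t_s) = 3/(0.803 × 0.0433) = 86.3 rad/s.

ω_n ≈ 86.3 rad/s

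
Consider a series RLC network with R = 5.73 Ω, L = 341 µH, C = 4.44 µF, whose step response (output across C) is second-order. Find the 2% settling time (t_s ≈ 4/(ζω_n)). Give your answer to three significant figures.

For a series RLC circuit (capacitor voltage as output), ω_n = 1/√(LC) = 1/√(341 µH · 4.44 µF) = 25700 rad/s.
ζ = (R/2)·√(C/L) = (5.73/2)·√(4.44 µF/341 µH) = 0.327.
t_s ≈ 4/(ζω_n) = 0.000476 s.

t_s ≈ 0.000476 s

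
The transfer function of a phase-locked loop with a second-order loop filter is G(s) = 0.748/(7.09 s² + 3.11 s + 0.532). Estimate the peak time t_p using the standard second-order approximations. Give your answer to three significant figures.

t_p ≈ 19.1 s

Dividing through by 7.09: denominator becomes s² + 0.4386 s + 0.07504.
So ω_n = √0.07504 = 0.274 rad/s and ζ = 0.4386/(2·0.274) = 0.801.
ω_d = ω_n√(1−ζ²) = 0.164 rad/s. t_p = π/ω_d = 19.1 s.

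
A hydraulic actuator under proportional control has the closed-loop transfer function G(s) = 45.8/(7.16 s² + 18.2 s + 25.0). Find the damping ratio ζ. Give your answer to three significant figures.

Dividing through by 7.16: denominator becomes s² + 2.542 s + 3.492.
So ω_n = √3.492 = 1.87 rad/s and ζ = 2.542/(2·1.87) = 0.680.

ζ ≈ 0.680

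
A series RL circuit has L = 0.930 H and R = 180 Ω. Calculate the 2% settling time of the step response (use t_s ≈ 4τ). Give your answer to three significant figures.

t_s ≈ 0.0207 s

τ = L/R = 0.930/180 = 0.00517 s.
t_s ≈ 4τ = 0.0207 s.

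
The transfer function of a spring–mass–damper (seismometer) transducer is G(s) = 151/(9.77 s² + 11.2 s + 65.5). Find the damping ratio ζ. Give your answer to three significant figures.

ζ ≈ 0.221

Dividing through by 9.77: denominator becomes s² + 1.146 s + 6.704.
So ω_n = √6.704 = 2.59 rad/s and ζ = 1.146/(2·2.59) = 0.221.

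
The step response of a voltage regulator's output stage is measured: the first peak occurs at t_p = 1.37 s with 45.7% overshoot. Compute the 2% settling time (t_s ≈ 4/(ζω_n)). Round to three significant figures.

t_s ≈ 7.00 s

From the overshoot, ζ = −ln(OS)/√(π²+ln²(OS)) = 0.242.
From t_p = π/ω_d, ω_d = π/1.37 = 2.29 rad/s, so ω_n = ω_d/√(1−ζ²) = 2.36 rad/s.
t_s ≈ 4/(ζω_n) = 4/(0.242·2.36) = 7.00 s.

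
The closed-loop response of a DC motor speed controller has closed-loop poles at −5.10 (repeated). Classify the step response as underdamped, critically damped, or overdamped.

Since there is a repeated negative-real pole, the response is critically damped.

critically damped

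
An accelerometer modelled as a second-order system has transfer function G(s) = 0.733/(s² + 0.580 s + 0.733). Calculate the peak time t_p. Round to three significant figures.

t_p ≈ 3.90 s

Comparing the denominator to s² + 2ζω_n s + ω_n²: ω_n = √0.733 = 0.856 rad/s, and 2ζω_n = 0.580 so ζ = 0.580/(2·0.856) = 0.339.
ω_d = 0.856·√(1 − 0.339²) = 0.806 rad/s. Then t_p = π/ω_d = 3.90 s.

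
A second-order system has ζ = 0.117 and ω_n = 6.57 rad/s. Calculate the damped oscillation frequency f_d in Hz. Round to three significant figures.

ω_d = ω_n√(1−ζ²) = 6.57·√0.986 = 6.52 rad/s.
f_d = ω_d/(2π) = 1.04 Hz.

f_d ≈ 1.04 Hz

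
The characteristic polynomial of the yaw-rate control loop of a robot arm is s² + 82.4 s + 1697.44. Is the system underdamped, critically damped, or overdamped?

a² − 4b = 82.4² − 4·1697.44 = 0 (repeated real root); the system is critically damped.

critically damped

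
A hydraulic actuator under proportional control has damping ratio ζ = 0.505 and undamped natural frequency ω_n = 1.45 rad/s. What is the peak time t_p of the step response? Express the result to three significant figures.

The damped frequency is ω_d = ω_n√(1−ζ²) = 1.45·√(1−0.255) = 1.25 rad/s.
Peak time t_p = π/ω_d = π/1.25 = 2.51 s.

t_p ≈ 2.51 s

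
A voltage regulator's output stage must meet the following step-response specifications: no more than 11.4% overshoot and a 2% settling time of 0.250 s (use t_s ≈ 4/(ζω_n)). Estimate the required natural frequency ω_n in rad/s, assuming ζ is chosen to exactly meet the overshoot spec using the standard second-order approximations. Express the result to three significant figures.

ζ = −ln(OS)/√(π² + (ln OS)²). With OS = 0.114, ln OS = −2.172 and ζ = 2.172/3.819 = 0.569.
Then ω_n = 4/(ζ t_s) = 4/(0.569 × 0.250) = 28.1 rad/s.

ω_n ≈ 28.1 rad/s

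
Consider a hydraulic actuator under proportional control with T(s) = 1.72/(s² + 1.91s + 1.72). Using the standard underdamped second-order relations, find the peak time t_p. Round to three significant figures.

Comparing the denominator to s² + 2ζω_n s + ω_n²: ω_n = √1.72 = 1.31 rad/s, and 2ζω_n = 1.91 so ζ = 1.91/(2·1.31) = 0.728.
ω_d = 1.31·√(1 − 0.728²) = 0.899 rad/s. Then t_p = π/ω_d = 3.50 s.

t_p ≈ 3.50 s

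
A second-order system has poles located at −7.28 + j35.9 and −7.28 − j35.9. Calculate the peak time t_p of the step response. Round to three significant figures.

t_p = π/ω_d with ω_d = 35.9 (the imaginary part), so t_p = 0.0875 s.

t_p ≈ 0.0875 s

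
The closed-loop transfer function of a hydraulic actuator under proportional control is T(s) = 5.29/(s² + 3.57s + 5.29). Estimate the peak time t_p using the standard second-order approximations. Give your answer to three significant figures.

t_p ≈ 2.17 s

Comparing the denominator to s² + 2ζω_n s + ω_n²: ω_n = √5.29 = 2.30 rad/s, and 2ζω_n = 3.57 so ζ = 3.57/(2·2.30) = 0.776.
ω_d = 2.30·√(1 − 0.776²) = 1.45 rad/s. Then t_p = π/ω_d = 2.17 s.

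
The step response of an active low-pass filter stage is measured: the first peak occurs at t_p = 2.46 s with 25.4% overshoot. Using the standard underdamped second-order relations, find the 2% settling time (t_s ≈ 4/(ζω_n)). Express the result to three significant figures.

t_s ≈ 7.18 s

From the overshoot, ζ = −ln(OS)/√(π²+ln²(OS)) = 0.400.
t_p = π/ω_d ⇒ ω_d = 1.28 rad/s; then ω_n = ω_d/√(1−ζ²) = 1.39 rad/s.
t_s ≈ 4/(ζω_n) = 4/(0.400·1.39) = 7.18 s.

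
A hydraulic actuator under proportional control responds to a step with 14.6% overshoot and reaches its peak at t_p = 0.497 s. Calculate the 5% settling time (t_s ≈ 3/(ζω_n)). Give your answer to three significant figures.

The overshoot fixes ζ = −ln(OS)/√(π²+ln²(OS)) = 0.522.
t_p = π/ω_d ⇒ ω_d = 6.32 rad/s; then ω_n = ω_d/√(1−ζ²) = 7.41 rad/s.
t_s ≈ 3/(ζω_n) = 3/(0.522·7.41) = 0.775 s.

t_s ≈ 0.775 s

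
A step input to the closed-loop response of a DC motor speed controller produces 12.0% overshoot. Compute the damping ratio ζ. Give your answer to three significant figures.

From %OS = 100·exp(−πζ/√(1−ζ²)), invert to get ζ = −ln(OS)/√(π² + ln²(OS)) with OS = 0.120.
−ln 0.120 = 2.120, so ζ = 2.120/√(π² + 4.496) = 0.559.

ζ ≈ 0.559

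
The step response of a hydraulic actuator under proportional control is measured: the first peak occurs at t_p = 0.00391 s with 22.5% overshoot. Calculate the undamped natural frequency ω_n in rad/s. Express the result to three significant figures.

ω_n ≈ 889 rad/s

From the overshoot, ζ = −ln(OS)/√(π²+ln²(OS)) = 0.429.
From t_p = π/ω_d, ω_d = π/0.00391 = 803 rad/s, so ω_n = ω_d/√(1−ζ²) = 889 rad/s.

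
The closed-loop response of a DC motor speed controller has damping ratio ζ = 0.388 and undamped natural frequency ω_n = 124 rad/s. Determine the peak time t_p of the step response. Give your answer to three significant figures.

t_p ≈ 0.0275 s

The damped frequency is ω_d = ω_n√(1−ζ²) = 124·√(1−0.151) = 114 rad/s.
Peak time t_p = π/ω_d = π/114 = 0.0275 s.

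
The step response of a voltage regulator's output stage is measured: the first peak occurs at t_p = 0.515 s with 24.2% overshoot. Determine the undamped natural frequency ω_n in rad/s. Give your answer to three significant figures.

The overshoot fixes ζ = −ln(OS)/√(π²+ln²(OS)) = 0.412.
t_p = π/ω_d ⇒ ω_d = 6.10 rad/s; then ω_n = ω_d/√(1−ζ²) = 6.69 rad/s.

ω_n ≈ 6.69 rad/s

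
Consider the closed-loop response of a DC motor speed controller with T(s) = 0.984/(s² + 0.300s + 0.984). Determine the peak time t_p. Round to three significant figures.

Comparing the denominator to s² + 2ζω_n s + ω_n²: ω_n = √0.984 = 0.992 rad/s, and 2ζω_n = 0.300 so ζ = 0.300/(2·0.992) = 0.151.
The damped frequency ω_d = ω_n√(1−ζ²) = 0.981 rad/s. Then t_p = π/ω_d = 3.20 s.

t_p ≈ 3.20 s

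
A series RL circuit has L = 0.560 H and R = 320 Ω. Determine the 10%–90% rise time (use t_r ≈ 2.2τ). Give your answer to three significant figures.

τ = L/R = 0.560/320 = 0.00175 s.
t_r ≈ 2.2τ = 0.00385 s.

t_r ≈ 0.00385 s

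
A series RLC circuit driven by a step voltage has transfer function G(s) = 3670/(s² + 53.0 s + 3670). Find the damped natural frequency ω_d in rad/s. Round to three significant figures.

Matching coefficients with s² + 2ζω_n s + ω_n² gives ω_n² = 3670 ⇒ ω_n = 60.6 rad/s, and ζ = 53.0/(2ω_n) = 0.437.
The damped frequency ω_d = ω_n√(1−ζ²) = 54.5 rad/s.

ω_d ≈ 54.5 rad/s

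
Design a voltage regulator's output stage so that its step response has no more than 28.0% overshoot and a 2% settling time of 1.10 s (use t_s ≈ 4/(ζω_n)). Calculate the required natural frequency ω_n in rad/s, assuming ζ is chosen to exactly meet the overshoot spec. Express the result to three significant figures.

ω_n ≈ 9.68 rad/s

From %OS = 100·exp(−πζ/√(1−ζ²)), invert to get ζ = −ln(OS)/√(π² + ln²(OS)) with OS = 0.280.
−ln 0.280 = 1.273, so ζ = 1.273/√(π² + 1.620) = 0.376.
Then ω_n = 4/(ζ t_s) = 4/(0.376 × 1.10) = 9.68 rad/s.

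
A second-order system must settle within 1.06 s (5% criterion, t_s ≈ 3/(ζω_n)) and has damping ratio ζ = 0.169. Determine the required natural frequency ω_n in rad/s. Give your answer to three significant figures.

Rearranging t_s ≈ 3/(ζω_n) gives ω_n = 3/(ζ·t_s) = 3/(0.169 × 1.06) = 16.7 rad/s.

ω_n ≈ 16.7 rad/s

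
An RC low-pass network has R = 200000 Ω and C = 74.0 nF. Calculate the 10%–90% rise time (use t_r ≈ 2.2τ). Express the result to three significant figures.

τ = RC = 200000 × 74.0 nF = 0.0148 s.
t_r ≈ 2.2τ = 0.0326 s.

t_r ≈ 0.0326 s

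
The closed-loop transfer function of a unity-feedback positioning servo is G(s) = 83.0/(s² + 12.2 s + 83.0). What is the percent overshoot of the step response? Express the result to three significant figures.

Comparing the denominator to s² + 2ζω_n s + ω_n²: ω_n = √83.0 = 9.11 rad/s, and 2ζω_n = 12.2 so ζ = 12.2/(2·9.11) = 0.670.
Overshoot: exp(−π·0.670/√(1−0.670²)) = 0.0589, i.e. 5.89%.

%OS ≈ 5.89%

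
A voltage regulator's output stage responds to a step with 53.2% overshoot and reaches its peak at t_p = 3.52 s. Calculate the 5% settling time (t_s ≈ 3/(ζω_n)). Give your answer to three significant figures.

ζ from %OS: ζ = |ln 0.532|/√(π²+ln²0.532) = 0.197.
t_p = π/ω_d ⇒ ω_d = 0.892 rad/s; then ω_n = ω_d/√(1−ζ²) = 0.910 rad/s.
t_s ≈ 3/(ζω_n) = 3/(0.197·0.910) = 16.7 s.

t_s ≈ 16.7 s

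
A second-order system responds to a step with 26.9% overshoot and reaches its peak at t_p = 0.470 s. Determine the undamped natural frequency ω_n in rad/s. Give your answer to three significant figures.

ω_n ≈ 7.24 rad/s

From the overshoot, ζ = −ln(OS)/√(π²+ln²(OS)) = 0.386.
From t_p = π/ω_d, ω_d = π/0.470 = 6.68 rad/s, so ω_n = ω_d/√(1−ζ²) = 7.24 rad/s.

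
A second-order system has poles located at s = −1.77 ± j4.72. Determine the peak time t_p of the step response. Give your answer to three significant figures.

t_p = π/ω_d with ω_d = 4.72 (the imaginary part), so t_p = 0.666 s.

t_p ≈ 0.666 s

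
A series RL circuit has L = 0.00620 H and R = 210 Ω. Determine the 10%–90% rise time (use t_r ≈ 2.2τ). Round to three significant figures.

τ = L/R = 0.00620/210 = 0.0000295 s.
t_r ≈ 2.2τ = 0.0000650 s.

t_r ≈ 0.0000650 s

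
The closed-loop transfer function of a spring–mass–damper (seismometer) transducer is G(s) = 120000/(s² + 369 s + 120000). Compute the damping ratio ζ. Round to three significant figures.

ζ ≈ 0.533

Matching coefficients with s² + 2ζω_n s + ω_n² gives ω_n² = 120000 ⇒ ω_n = 346 rad/s, and ζ = 369/(2ω_n) = 0.533.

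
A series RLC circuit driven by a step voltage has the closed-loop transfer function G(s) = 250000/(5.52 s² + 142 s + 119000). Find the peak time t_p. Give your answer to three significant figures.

Dividing through by 5.52: denominator becomes s² + 25.72 s + 21560.
So ω_n = √21560 = 147 rad/s and ζ = 25.72/(2·147) = 0.0876.
The damped frequency ω_d = ω_n√(1−ζ²) = 146 rad/s. t_p = π/ω_d = 0.0215 s.

t_p ≈ 0.0215 s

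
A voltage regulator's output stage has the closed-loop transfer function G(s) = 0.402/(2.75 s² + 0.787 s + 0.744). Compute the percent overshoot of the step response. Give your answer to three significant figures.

%OS ≈ 40.7%

Dividing through by 2.75: denominator becomes s² + 0.2862 s + 0.2705.
So ω_n = √0.2705 = 0.520 rad/s and ζ = 0.2862/(2·0.520) = 0.275.
%OS = 100·exp(−πζ/√(1−ζ²)) = 40.7%.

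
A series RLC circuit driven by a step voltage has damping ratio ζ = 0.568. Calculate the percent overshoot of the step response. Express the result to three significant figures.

For an underdamped second-order system, %OS = 100·exp(−πζ/√(1−ζ²)).
πζ/√(1−ζ²) = π·0.568/√(1−0.323) = 2.168, so %OS = 100·e^(−2.168) = 11.4%.

%OS ≈ 11.4%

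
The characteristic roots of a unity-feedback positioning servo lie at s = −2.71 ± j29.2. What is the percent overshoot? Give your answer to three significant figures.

%OS ≈ 74.7%

|pole| = ω_n = √(2.71² + 29.2²) = 29.3 rad/s; ζ = cos θ = σ/ω_n = 0.0924.
Overshoot: exp(−π·0.0924/√(1−0.0924²)) = 0.747, i.e. 74.7%.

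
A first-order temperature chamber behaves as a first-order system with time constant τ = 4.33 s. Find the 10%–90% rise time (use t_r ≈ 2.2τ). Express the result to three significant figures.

t_r ≈ 2.2τ = 9.53 s.

t_r ≈ 9.53 s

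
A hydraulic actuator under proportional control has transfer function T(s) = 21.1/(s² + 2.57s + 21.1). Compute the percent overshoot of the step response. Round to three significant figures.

Comparing the denominator to s² + 2ζω_n s + ω_n²: ω_n = √21.1 = 4.59 rad/s, and 2ζω_n = 2.57 so ζ = 2.57/(2·4.59) = 0.280.
%OS = 100 e^{−πζ/√(1−ζ²)} with ζ = 0.280 gives 40.0%.

%OS ≈ 40.0%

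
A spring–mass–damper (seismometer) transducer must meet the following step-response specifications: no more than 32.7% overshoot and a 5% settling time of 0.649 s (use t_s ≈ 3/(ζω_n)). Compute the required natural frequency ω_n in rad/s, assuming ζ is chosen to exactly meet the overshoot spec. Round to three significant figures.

From %OS = 100·exp(−πζ/√(1−ζ²)), invert to get ζ = −ln(OS)/√(π² + ln²(OS)) with OS = 0.327.
−ln 0.327 = 1.118, so ζ = 1.118/√(π² + 1.249) = 0.335.
From t_s ≈ 3/(ζω_n): ω_n = 3/(ζ·t_s) = 3/(0.335·0.649) = 13.8 rad/s.

ω_n ≈ 13.8 rad/s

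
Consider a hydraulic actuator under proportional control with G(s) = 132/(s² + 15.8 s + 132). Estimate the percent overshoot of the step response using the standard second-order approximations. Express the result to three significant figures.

%OS ≈ 5.10%

Matching coefficients with s² + 2ζω_n s + ω_n² gives ω_n² = 132 ⇒ ω_n = 11.5 rad/s, and ζ = 15.8/(2ω_n) = 0.688.
Overshoot: exp(−π·0.688/√(1−0.688²)) = 0.0510, i.e. 5.10%.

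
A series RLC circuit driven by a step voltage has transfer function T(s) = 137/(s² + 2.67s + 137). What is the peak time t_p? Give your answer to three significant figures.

Comparing the denominator to s² + 2ζω_n s + ω_n²: ω_n = √137 = 11.7 rad/s, and 2ζω_n = 2.67 so ζ = 2.67/(2·11.7) = 0.114.
The damped frequency ω_d = ω_n√(1−ζ²) = 11.6 rad/s. Then t_p = π/ω_d = 0.270 s.

t_p ≈ 0.270 s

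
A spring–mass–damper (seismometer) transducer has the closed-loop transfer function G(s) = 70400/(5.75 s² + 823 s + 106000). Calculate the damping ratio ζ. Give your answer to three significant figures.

Dividing through by 5.75: denominator becomes s² + 143.1 s + 18430.
So ω_n = √18430 = 136 rad/s and ζ = 143.1/(2·136) = 0.527.

ζ ≈ 0.527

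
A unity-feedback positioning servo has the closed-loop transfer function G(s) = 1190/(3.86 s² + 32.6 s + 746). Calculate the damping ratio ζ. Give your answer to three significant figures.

ζ ≈ 0.304

Dividing through by 3.86: denominator becomes s² + 8.446 s + 193.3.
So ω_n = √193.3 = 13.9 rad/s and ζ = 8.446/(2·13.9) = 0.304.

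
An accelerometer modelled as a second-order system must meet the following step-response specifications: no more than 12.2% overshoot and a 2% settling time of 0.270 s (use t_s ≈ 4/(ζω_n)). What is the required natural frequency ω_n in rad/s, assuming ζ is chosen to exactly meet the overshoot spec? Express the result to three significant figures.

ω_n ≈ 26.6 rad/s

Inverting the overshoot relation: ζ = |ln 0.122|/√(π² + ln²0.122) = 0.556.
From t_s ≈ 4/(ζω_n): ω_n = 4/(ζ·t_s) = 4/(0.556·0.270) = 26.6 rad/s.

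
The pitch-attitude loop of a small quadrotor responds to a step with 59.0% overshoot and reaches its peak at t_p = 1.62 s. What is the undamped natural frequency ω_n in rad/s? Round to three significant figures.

The overshoot fixes ζ = −ln(OS)/√(π²+ln²(OS)) = 0.166.
From t_p = π/ω_d, ω_d = π/1.62 = 1.94 rad/s, so ω_n = ω_d/√(1−ζ²) = 1.97 rad/s.

ω_n ≈ 1.97 rad/s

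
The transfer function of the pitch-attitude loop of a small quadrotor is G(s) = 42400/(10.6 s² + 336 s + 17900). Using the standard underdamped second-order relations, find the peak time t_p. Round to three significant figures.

Dividing through by 10.6: denominator becomes s² + 31.70 s + 1689.
So ω_n = √1689 = 41.1 rad/s and ζ = 31.70/(2·41.1) = 0.386.
ω_d = ω_n√(1−ζ²) = 37.9 rad/s. t_p = π/ω_d = 0.0829 s.

t_p ≈ 0.0829 s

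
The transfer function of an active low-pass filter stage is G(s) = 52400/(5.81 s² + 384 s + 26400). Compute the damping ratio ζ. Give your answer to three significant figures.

Dividing through by 5.81: denominator becomes s² + 66.09 s + 4544.
So ω_n = √4544 = 67.4 rad/s and ζ = 66.09/(2·67.4) = 0.490.

ζ ≈ 0.490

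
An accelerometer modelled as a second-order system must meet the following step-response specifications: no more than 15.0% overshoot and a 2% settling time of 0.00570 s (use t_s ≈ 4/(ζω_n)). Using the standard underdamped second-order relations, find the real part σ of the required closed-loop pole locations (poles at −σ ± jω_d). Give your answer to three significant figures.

σ ≈ 702

The settling-time spec alone fixes σ = ζω_n = 4/t_s = 4/0.00570 = 702.
(Overshoot then fixes ζ = 0.517 and hence ω_d = σ·√(1−ζ²)/ζ = 1160 rad/s.)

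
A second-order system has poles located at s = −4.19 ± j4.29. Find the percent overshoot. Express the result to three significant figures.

%OS ≈ 4.65%

The poles are at −σ ± jω_d with σ = 4.19 and ω_d = 4.29, so ω_n = √(σ²+ω_d²) = 6.00 rad/s and ζ = σ/ω_n = 0.699.
Overshoot: exp(−π·0.699/√(1−0.699²)) = 0.0465, i.e. 4.65%.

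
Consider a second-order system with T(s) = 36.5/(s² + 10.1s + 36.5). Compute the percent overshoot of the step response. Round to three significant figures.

%OS ≈ 0.836%

ω_n = √36.5 = 6.04 rad/s; ζ = 10.1/(2·6.04) = 0.836.
%OS = 100 e^{−πζ/√(1−ζ²)} with ζ = 0.836 gives 0.836%.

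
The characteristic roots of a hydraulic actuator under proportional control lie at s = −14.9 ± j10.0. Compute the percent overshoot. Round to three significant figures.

%OS ≈ 0.927%

With σ = 14.9, ω_d = 10.0: ω_n = √(σ²+ω_d²) = 17.9 rad/s, ζ = σ/ω_n = 0.830.
%OS = 100·exp(−πζ/√(1−ζ²)) = 0.927%.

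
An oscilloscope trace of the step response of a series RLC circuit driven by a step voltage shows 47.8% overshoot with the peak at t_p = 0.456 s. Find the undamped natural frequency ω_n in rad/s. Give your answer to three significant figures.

From the overshoot, ζ = −ln(OS)/√(π²+ln²(OS)) = 0.229.
t_p = π/ω_d ⇒ ω_d = 6.89 rad/s; then ω_n = ω_d/√(1−ζ²) = 7.08 rad/s.

ω_n ≈ 7.08 rad/s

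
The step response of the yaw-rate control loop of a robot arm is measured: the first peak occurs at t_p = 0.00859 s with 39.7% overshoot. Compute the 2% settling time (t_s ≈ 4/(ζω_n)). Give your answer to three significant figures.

t_s ≈ 0.0372 s

ζ from %OS: ζ = |ln 0.397|/√(π²+ln²0.397) = 0.282.
From t_p = π/ω_d, ω_d = π/0.00859 = 366 rad/s, so ω_n = ω_d/√(1−ζ²) = 381 rad/s.
t_s ≈ 4/(ζω_n) = 4/(0.282·381) = 0.0372 s.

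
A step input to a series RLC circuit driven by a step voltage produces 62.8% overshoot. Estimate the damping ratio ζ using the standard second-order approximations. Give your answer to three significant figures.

ζ = −ln(OS)/√(π² + (ln OS)²). With OS = 0.628, ln OS = −0.4652 and ζ = 0.4652/3.176 = 0.146.

ζ ≈ 0.146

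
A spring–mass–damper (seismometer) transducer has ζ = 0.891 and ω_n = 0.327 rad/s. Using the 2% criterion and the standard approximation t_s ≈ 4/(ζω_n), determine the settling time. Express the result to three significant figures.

t_s ≈ 13.7 s

t_s ≈ 4/(ζω_n) = 4/(0.891 × 0.327) = 13.7 s.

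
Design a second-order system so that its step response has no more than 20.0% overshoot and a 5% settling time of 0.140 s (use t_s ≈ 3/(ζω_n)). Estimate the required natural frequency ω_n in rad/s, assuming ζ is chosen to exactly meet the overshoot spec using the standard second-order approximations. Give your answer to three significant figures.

From %OS = 100·exp(−πζ/√(1−ζ²)), invert to get ζ = −ln(OS)/√(π² + ln²(OS)) with OS = 0.200.
−ln 0.200 = 1.609, so ζ = 1.609/√(π² + 2.590) = 0.456.
From t_s ≈ 3/(ζω_n): ω_n = 3/(ζ·t_s) = 3/(0.456·0.140) = 47.0 rad/s.

ω_n ≈ 47.0 rad/s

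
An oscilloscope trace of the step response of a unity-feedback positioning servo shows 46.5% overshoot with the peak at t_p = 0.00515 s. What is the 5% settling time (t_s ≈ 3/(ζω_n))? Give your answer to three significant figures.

From the overshoot, ζ = −ln(OS)/√(π²+ln²(OS)) = 0.237.
From t_p = π/ω_d, ω_d = π/0.00515 = 610 rad/s, so ω_n = ω_d/√(1−ζ²) = 628 rad/s.
t_s ≈ 3/(ζω_n) = 3/(0.237·628) = 0.0202 s.

t_s ≈ 0.0202 s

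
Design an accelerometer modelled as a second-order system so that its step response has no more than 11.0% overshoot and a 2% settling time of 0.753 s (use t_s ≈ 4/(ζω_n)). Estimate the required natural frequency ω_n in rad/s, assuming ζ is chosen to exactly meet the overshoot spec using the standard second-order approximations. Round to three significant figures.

ω_n ≈ 9.24 rad/s

ζ = −ln(OS)/√(π² + (ln OS)²). With OS = 0.110, ln OS = −2.207 and ζ = 2.207/3.839 = 0.575.
Then ω_n = 4/(ζ t_s) = 4/(0.575 × 0.753) = 9.24 rad/s.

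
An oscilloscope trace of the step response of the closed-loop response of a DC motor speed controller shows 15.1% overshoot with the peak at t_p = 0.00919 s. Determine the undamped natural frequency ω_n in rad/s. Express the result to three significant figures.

The overshoot fixes ζ = −ln(OS)/√(π²+ln²(OS)) = 0.516.
From t_p = π/ω_d, ω_d = π/0.00919 = 342 rad/s, so ω_n = ω_d/√(1−ζ²) = 399 rad/s.

ω_n ≈ 399 rad/s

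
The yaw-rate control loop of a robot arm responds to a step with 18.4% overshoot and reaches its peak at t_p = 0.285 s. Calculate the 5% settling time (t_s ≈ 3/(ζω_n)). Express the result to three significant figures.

The overshoot fixes ζ = −ln(OS)/√(π²+ln²(OS)) = 0.474.
t_p = π/ω_d ⇒ ω_d = 11.0 rad/s; then ω_n = ω_d/√(1−ζ²) = 12.5 rad/s.
t_s ≈ 3/(ζω_n) = 3/(0.474·12.5) = 0.505 s.

t_s ≈ 0.505 s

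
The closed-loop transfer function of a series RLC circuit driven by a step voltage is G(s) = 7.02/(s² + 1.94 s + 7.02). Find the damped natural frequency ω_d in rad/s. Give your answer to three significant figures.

ω_d ≈ 2.47 rad/s

Comparing the denominator to s² + 2ζω_n s + ω_n²: ω_n = √7.02 = 2.65 rad/s, and 2ζω_n = 1.94 so ζ = 1.94/(2·2.65) = 0.366.
ω_d = ω_n√(1−ζ²) = 2.47 rad/s.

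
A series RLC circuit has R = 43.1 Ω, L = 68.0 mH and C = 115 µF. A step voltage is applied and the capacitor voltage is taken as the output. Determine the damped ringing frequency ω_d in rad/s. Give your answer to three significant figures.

For a series RLC circuit (capacitor voltage as output), ω_n = 1/√(LC) = 1/√(68.0 mH · 115 µF) = 358 rad/s.
ζ = (R/2)·√(C/L) = (43.1/2)·√(115 µF/68.0 mH) = 0.886.
ω_d = ω_n√(1−ζ²) = 166 rad/s.

ω_d ≈ 166 rad/s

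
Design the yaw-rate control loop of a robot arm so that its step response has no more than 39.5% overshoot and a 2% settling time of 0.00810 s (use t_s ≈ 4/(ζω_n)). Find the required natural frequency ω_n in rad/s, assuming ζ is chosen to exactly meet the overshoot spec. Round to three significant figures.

ω_n ≈ 1740 rad/s

ζ = −ln(OS)/√(π² + (ln OS)²). With OS = 0.395, ln OS = −0.9289 and ζ = 0.9289/3.276 = 0.284.
From t_s ≈ 4/(ζω_n): ω_n = 4/(ζ·t_s) = 4/(0.284·0.00810) = 1740 rad/s.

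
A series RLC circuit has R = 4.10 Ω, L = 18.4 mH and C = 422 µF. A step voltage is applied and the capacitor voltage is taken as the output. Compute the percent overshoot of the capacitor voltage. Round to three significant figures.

%OS ≈ 35.8%

For a series RLC circuit (capacitor voltage as output), ω_n = 1/√(LC) = 1/√(18.4 mH · 422 µF) = 359 rad/s.
ζ = (R/2)·√(C/L) = (4.10/2)·√(422 µF/18.4 mH) = 0.310.
%OS = 100 e^{−πζ/√(1−ζ²)} with ζ = 0.310 gives 35.8%.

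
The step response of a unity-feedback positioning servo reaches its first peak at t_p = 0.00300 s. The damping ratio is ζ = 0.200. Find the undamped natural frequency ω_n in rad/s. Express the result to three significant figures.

Peak time t_p = π/ω_d, so ω_d = π/t_p = π/0.00300 = 1050 rad/s.
ω_n = ω_d/√(1−ζ²) = 1050/√0.960 = 1070 rad/s.

ω_n ≈ 1070 rad/s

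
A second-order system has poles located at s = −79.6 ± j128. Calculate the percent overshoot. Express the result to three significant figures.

%OS ≈ 14.2%

With σ = 79.6, ω_d = 128: ω_n = √(σ²+ω_d²) = 151 rad/s, ζ = σ/ω_n = 0.528.
%OS = 100 e^{−πζ/√(1−ζ²)} with ζ = 0.528 gives 14.2%.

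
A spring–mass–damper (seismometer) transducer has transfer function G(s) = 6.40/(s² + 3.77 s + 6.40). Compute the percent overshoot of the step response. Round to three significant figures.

Matching coefficients with s² + 2ζω_n s + ω_n² gives ω_n² = 6.40 ⇒ ω_n = 2.53 rad/s, and ζ = 3.77/(2ω_n) = 0.745.
%OS = 100 e^{−πζ/√(1−ζ²)} with ζ = 0.745 gives 2.99%.

%OS ≈ 2.99%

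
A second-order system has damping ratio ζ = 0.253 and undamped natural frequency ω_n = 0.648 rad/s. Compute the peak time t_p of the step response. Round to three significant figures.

The damped frequency is ω_d = ω_n√(1−ζ²) = 0.648·√(1−0.0640) = 0.627 rad/s.
Peak time t_p = π/ω_d = π/0.627 = 5.01 s.

t_p ≈ 5.01 s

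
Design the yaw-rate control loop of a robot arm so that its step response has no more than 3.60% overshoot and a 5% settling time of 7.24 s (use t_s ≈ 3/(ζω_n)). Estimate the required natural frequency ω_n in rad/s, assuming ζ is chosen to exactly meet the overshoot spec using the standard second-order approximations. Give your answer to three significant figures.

ω_n ≈ 0.570 rad/s

From %OS = 100·exp(−πζ/√(1−ζ²)), invert to get ζ = −ln(OS)/√(π² + ln²(OS)) with OS = 0.0360.
−ln 0.0360 = 3.324, so ζ = 3.324/√(π² + 11.05) = 0.727.
Then ω_n = 3/(ζ t_s) = 3/(0.727 × 7.24) = 0.570 rad/s.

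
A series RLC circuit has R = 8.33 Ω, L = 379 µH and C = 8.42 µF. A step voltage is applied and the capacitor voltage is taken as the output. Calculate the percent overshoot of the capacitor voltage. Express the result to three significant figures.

%OS ≈ 8.31%

For a series RLC circuit (capacitor voltage as output), ω_n = 1/√(LC) = 1/√(379 µH · 8.42 µF) = 17700 rad/s.
ζ = (R/2)·√(C/L) = (8.33/2)·√(8.42 µF/379 µH) = 0.621.
%OS = 100 e^{−πζ/√(1−ζ²)} with ζ = 0.621 gives 8.31%.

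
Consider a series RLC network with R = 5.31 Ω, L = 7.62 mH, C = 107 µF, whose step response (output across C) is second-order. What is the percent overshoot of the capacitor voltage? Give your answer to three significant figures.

%OS ≈ 35.3%

For a series RLC circuit (capacitor voltage as output), ω_n = 1/√(LC) = 1/√(7.62 mH · 107 µF) = 1110 rad/s.
ζ = (R/2)·√(C/L) = (5.31/2)·√(107 µF/7.62 mH) = 0.315.
Overshoot: exp(−π·0.315/√(1−0.315²)) = 0.353, i.e. 35.3%.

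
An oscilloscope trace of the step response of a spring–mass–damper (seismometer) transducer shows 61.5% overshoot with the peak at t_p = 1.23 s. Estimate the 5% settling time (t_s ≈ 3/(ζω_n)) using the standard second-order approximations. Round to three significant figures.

t_s ≈ 7.59 s

ζ from %OS: ζ = |ln 0.615|/√(π²+ln²0.615) = 0.153.
From t_p = π/ω_d, ω_d = π/1.23 = 2.55 rad/s, so ω_n = ω_d/√(1−ζ²) = 2.58 rad/s.
t_s ≈ 3/(ζω_n) = 3/(0.153·2.58) = 7.59 s.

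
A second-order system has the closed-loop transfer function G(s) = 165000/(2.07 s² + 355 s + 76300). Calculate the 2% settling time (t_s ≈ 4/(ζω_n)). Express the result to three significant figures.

t_s ≈ 0.0466 s

Dividing through by 2.07: denominator becomes s² + 171.5 s + 36860.
So ω_n = √36860 = 192 rad/s and ζ = 171.5/(2·192) = 0.447.
t_s ≈ 4/(ζω_n) = 0.0466 s.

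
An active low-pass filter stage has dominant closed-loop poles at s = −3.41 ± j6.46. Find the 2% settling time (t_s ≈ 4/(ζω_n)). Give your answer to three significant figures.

t_s ≈ 1.17 s

For poles at −σ ± jω_d, ζω_n = σ = 3.41, so t_s ≈ 4/σ = 1.17 s.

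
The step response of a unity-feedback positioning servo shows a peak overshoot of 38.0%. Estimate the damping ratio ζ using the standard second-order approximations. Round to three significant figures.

ζ = −ln(OS)/√(π² + (ln OS)²). With OS = 0.380, ln OS = −0.9676 and ζ = 0.9676/3.287 = 0.294.

ζ ≈ 0.294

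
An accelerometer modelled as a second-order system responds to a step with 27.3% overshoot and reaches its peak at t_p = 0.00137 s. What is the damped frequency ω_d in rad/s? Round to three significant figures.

ω_d ≈ 2290 rad/s

t_p = π/ω_d, so ω_d = π/0.00137 = 2290 rad/s.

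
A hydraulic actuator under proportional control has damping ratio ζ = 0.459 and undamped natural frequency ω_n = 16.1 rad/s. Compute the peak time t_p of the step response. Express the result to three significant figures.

t_p ≈ 0.220 s

The damped frequency is ω_d = ω_n√(1−ζ²) = 16.1·√(1−0.211) = 14.3 rad/s.
Peak time t_p = π/ω_d = π/14.3 = 0.220 s.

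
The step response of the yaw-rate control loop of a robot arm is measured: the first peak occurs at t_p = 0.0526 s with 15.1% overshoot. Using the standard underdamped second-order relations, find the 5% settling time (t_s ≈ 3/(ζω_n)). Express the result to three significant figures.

t_s ≈ 0.0835 s

ζ from %OS: ζ = |ln 0.151|/√(π²+ln²0.151) = 0.516.
t_p = π/ω_d ⇒ ω_d = 59.7 rad/s; then ω_n = ω_d/√(1−ζ²) = 69.7 rad/s.
t_s ≈ 3/(ζω_n) = 3/(0.516·69.7) = 0.0835 s.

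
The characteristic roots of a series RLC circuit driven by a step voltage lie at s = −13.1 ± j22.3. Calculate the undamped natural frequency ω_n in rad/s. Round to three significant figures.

The poles are at −σ ± jω_d with σ = 13.1 and ω_d = 22.3, so ω_n = √(σ²+ω_d²) = 25.9 rad/s and ζ = σ/ω_n = 0.507.

ω_n ≈ 25.9 rad/s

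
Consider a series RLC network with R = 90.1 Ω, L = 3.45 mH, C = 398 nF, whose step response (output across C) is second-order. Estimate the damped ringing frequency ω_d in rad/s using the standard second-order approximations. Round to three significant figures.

ω_d ≈ 23600 rad/s

For a series RLC circuit (capacitor voltage as output), ω_n = 1/√(LC) = 1/√(3.45 mH · 398 nF) = 27000 rad/s.
ζ = (R/2)·√(C/L) = (90.1/2)·√(398 nF/3.45 mH) = 0.484.
The damped frequency ω_d = ω_n√(1−ζ²) = 23600 rad/s.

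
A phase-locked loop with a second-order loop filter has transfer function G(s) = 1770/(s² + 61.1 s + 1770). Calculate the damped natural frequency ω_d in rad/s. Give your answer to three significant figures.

Matching coefficients with s² + 2ζω_n s + ω_n² gives ω_n² = 1770 ⇒ ω_n = 42.1 rad/s, and ζ = 61.1/(2ω_n) = 0.726.
ω_d = 42.1·√(1 − 0.726²) = 28.9 rad/s.

ω_d ≈ 28.9 rad/s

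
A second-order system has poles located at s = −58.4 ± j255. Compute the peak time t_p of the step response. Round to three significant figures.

t_p = π/ω_d with ω_d = 255 (the imaginary part), so t_p = 0.0123 s.

t_p ≈ 0.0123 s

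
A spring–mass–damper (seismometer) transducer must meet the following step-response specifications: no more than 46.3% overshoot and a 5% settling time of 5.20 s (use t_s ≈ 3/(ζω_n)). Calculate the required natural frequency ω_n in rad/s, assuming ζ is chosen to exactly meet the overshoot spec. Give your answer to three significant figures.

From %OS = 100·exp(−πζ/√(1−ζ²)), invert to get ζ = −ln(OS)/√(π² + ln²(OS)) with OS = 0.463.
−ln 0.463 = 0.7700, so ζ = 0.7700/√(π² + 0.5929) = 0.238.
Then ω_n = 3/(ζ t_s) = 3/(0.238 × 5.20) = 2.42 rad/s.

ω_n ≈ 2.42 rad/s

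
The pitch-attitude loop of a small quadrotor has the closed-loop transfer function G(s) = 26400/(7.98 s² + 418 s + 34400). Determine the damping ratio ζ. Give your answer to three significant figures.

Dividing through by 7.98: denominator becomes s² + 52.38 s + 4311.
So ω_n = √4311 = 65.7 rad/s and ζ = 52.38/(2·65.7) = 0.399.

ζ ≈ 0.399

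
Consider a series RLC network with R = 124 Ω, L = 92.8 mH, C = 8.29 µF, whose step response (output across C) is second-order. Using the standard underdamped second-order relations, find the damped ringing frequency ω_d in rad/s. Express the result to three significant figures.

For a series RLC circuit (capacitor voltage as output), ω_n = 1/√(LC) = 1/√(92.8 mH · 8.29 µF) = 1140 rad/s.
ζ = (R/2)·√(C/L) = (124/2)·√(8.29 µF/92.8 mH) = 0.586.
The damped frequency ω_d = ω_n√(1−ζ²) = 924 rad/s.

ω_d ≈ 924 rad/s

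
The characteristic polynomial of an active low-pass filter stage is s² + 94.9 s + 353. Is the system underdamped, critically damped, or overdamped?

overdamped

a² − 4b = 7600 > 0 (two distinct real roots); the system is overdamped.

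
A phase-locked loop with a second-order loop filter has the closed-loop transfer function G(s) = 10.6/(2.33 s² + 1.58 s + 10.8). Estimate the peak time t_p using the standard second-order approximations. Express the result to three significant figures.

t_p ≈ 1.48 s

Dividing through by 2.33: denominator becomes s² + 0.6781 s + 4.635.
So ω_n = √4.635 = 2.15 rad/s and ζ = 0.6781/(2·2.15) = 0.157.
The damped frequency ω_d = ω_n√(1−ζ²) = 2.13 rad/s. t_p = π/ω_d = 1.48 s.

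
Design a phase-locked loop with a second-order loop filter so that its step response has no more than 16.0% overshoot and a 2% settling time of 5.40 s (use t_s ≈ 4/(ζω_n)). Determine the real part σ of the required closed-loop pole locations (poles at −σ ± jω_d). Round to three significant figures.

The settling-time spec alone fixes σ = ζω_n = 4/t_s = 4/5.40 = 0.741.
(Overshoot then fixes ζ = 0.504 and hence ω_d = σ·√(1−ζ²)/ζ = 1.27 rad/s.)

σ ≈ 0.741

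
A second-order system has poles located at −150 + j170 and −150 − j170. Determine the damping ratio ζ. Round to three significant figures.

With σ = 150, ω_d = 170: ω_n = √(σ²+ω_d²) = 227 rad/s, ζ = σ/ω_n = 0.662.

ζ ≈ 0.662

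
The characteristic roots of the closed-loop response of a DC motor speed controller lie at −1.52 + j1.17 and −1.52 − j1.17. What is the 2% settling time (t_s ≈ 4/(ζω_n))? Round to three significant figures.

t_s ≈ 2.63 s

For poles at −σ ± jω_d, ζω_n = σ = 1.52, so t_s ≈ 4/σ = 2.63 s.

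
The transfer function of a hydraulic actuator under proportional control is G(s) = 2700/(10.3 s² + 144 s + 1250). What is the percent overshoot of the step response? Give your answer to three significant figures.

%OS ≈ 7.58%

Dividing through by 10.3: denominator becomes s² + 13.98 s + 121.4.
So ω_n = √121.4 = 11.0 rad/s and ζ = 13.98/(2·11.0) = 0.635.
%OS = 100 e^{−πζ/√(1−ζ²)} with ζ = 0.635 gives 7.58%.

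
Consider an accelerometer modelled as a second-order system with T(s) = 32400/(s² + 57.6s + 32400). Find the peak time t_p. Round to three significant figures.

t_p ≈ 0.0177 s

Matching coefficients with s² + 2ζω_n s + ω_n² gives ω_n² = 32400 ⇒ ω_n = 180 rad/s, and ζ = 57.6/(2ω_n) = 0.160.
ω_d = 180·√(1 − 0.160²) = 178 rad/s. Then t_p = π/ω_d = 0.0177 s.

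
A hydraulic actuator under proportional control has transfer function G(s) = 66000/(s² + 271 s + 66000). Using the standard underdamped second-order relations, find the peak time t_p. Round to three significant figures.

Matching coefficients with s² + 2ζω_n s + ω_n² gives ω_n² = 66000 ⇒ ω_n = 257 rad/s, and ζ = 271/(2ω_n) = 0.527.
The damped frequency ω_d = ω_n√(1−ζ²) = 218 rad/s. Then t_p = π/ω_d = 0.0144 s.

t_p ≈ 0.0144 s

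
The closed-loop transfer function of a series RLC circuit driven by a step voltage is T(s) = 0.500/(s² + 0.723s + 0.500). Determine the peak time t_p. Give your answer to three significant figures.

t_p ≈ 5.17 s

Matching coefficients with s² + 2ζω_n s + ω_n² gives ω_n² = 0.500 ⇒ ω_n = 0.707 rad/s, and ζ = 0.723/(2ω_n) = 0.511.
ω_d = ω_n√(1−ζ²) = 0.608 rad/s. Then t_p = π/ω_d = 5.17 s.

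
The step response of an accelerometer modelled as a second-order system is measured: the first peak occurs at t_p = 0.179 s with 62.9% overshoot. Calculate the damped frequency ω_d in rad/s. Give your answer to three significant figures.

ω_d ≈ 17.6 rad/s

t_p = π/ω_d, so ω_d = π/0.179 = 17.6 rad/s.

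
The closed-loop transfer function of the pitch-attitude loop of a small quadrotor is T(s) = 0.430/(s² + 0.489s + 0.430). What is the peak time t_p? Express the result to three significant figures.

ω_n = √0.430 = 0.656 rad/s; ζ = 0.489/(2·0.656) = 0.373.
ω_d = 0.656·√(1 − 0.373²) = 0.608 rad/s. Then t_p = π/ω_d = 5.16 s.

t_p ≈ 5.16 s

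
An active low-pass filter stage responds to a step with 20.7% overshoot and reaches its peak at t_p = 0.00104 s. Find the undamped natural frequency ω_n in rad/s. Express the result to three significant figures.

ζ from %OS: ζ = |ln 0.207|/√(π²+ln²0.207) = 0.448.
From t_p = π/ω_d, ω_d = π/0.00104 = 3020 rad/s, so ω_n = ω_d/√(1−ζ²) = 3380 rad/s.

ω_n ≈ 3380 rad/s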